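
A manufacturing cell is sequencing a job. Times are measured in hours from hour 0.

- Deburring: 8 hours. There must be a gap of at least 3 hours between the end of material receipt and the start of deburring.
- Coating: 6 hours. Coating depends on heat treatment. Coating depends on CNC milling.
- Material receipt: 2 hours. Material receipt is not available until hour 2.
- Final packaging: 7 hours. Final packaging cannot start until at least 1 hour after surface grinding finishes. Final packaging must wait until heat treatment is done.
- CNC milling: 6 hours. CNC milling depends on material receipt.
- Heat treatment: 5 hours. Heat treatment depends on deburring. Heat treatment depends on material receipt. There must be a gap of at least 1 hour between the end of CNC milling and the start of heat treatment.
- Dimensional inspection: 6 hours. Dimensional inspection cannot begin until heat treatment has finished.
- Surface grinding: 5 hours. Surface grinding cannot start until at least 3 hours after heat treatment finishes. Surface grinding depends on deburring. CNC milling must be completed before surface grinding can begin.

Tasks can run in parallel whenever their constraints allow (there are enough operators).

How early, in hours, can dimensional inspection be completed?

26

Material receipt cannot begin until its own release at hour 2. It runs from hour 2 to 2 + 2 = hour 4.
CNC milling cannot begin until material receipt (finishes hour 4). It runs from hour 4 to 4 + 6 = hour 10.
After material receipt (finishes hour 4, plus 3-hour gap → hour 7), deburring can start at hour 7 and finishes at hour 15.
Heat treatment has to wait for deburring (finishes hour 15); material receipt (finishes hour 4); CNC milling (finishes hour 10, plus 1-hour gap → hour 11). The latest of these is hour 15, so heat treatment runs hour 15 to 15 + 5 = hour 20.
Dimensional inspection cannot begin until heat treatment (finishes hour 20). It runs from hour 20 to 20 + 6 = hour 26.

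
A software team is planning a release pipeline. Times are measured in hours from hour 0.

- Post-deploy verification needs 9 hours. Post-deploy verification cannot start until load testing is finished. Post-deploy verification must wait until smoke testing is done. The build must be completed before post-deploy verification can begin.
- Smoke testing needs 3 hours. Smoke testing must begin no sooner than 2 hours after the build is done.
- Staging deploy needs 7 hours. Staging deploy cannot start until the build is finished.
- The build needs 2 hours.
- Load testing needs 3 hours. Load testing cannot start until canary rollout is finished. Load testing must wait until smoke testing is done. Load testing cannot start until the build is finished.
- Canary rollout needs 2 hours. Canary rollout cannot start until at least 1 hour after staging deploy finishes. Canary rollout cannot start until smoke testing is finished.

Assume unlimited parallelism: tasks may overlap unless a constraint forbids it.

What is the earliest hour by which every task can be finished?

Nothing blocks the build, so it runs from hour 0 to hour 2.
Smoke testing cannot begin until the build (finishes hour 2, plus 2-hour gap → hour 4). It runs from hour 4 to 4 + 3 = hour 7.
Staging deploy cannot begin until the build (finishes hour 2). It runs from hour 2 to 2 + 7 = hour 9.
Canary rollout has to wait for staging deploy (finishes hour 9, plus 1-hour gap → hour 10); smoke testing (finishes hour 7). The latest of these is hour 10, so canary rollout runs hour 10 to 10 + 2 = hour 12.
Load testing has to wait for canary rollout (finishes hour 12); smoke testing (finishes hour 7); the build (finishes hour 2). The latest of these is hour 12, so load testing runs hour 12 to 12 + 3 = hour 15.
Post-deploy verification has to wait for load testing (finishes hour 15); smoke testing (finishes hour 7); the build (finishes hour 2). The latest of these is hour 15, so post-deploy verification runs hour 15 to 15 + 9 = hour 24.
All tasks are finished once the last one completes. Finish times: The build at 2, Staging deploy at 9, Smoke testing at 7, Canary rollout at 12, Load testing at 15, Post-deploy verification at 24. The latest is hour 24.

24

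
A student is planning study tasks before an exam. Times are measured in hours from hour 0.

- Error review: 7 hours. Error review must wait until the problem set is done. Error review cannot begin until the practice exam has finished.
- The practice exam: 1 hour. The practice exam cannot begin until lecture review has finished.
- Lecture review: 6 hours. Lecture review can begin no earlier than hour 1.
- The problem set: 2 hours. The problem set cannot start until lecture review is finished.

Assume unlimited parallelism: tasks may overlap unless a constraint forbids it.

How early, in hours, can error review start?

9

Lecture review cannot begin until its own release at hour 1. It runs from hour 1 to 1 + 6 = hour 7.
The practice exam cannot begin until lecture review (finishes hour 7). It runs from hour 7 to 7 + 1 = hour 8.
The problem set cannot begin until lecture review (finishes hour 7). It runs from hour 7 to 7 + 2 = hour 9.
Error review waits on the problem set (finishes hour 9); the practice exam (finishes hour 8). The latest of these is hour 9, which is the earliest error review can start.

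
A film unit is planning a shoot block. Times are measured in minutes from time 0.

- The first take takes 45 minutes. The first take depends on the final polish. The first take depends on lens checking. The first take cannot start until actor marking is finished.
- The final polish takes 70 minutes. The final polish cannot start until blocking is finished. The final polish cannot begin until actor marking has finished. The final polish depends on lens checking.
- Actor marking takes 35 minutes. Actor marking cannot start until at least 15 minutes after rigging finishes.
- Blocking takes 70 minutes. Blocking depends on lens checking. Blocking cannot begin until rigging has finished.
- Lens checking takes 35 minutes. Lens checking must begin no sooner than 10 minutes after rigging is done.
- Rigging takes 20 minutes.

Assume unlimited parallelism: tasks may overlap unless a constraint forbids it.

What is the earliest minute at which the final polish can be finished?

Rigging has no prerequisites, so it starts at minute 0 and finishes at minute 20.
Actor marking waits on rigging (finishes minute 20, plus 15-minute gap → minute 35), so it starts at minute 35 and finishes at 35 + 35 = minute 70.
Lens checking waits on rigging (finishes minute 20, plus 10-minute gap → minute 30), so it starts at minute 30 and finishes at 30 + 35 = minute 65.
Blocking cannot start until lens checking (finishes minute 65); rigging (finishes minute 20). The controlling bound is minute 65, so blocking finishes at 65 + 70 = minute 135.
The final polish needs all of blocking (finishes minute 135); actor marking (finishes minute 70); lens checking (finishes minute 65). That puts its earliest start at minute 135; it finishes at 135 + 70 = minute 205.

205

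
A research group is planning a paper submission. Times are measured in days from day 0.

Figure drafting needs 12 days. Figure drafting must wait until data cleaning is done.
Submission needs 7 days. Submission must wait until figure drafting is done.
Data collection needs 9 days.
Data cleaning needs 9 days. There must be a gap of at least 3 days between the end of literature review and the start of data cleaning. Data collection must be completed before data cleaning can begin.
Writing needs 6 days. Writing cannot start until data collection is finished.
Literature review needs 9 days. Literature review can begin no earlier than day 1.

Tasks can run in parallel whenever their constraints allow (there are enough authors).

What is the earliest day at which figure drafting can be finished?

34

Data collection has no prerequisites, so it starts at day 0 and finishes at day 9.
After its own release at day 1, literature review can start at day 1 and finishes at day 10.
Data cleaning needs all of literature review (finishes day 10, plus 3-day gap → day 13); data collection (finishes day 9). That puts its earliest start at day 13; it finishes at 13 + 9 = day 22.
Figure drafting cannot begin until data cleaning (finishes day 22). It runs from day 22 to 22 + 12 = day 34.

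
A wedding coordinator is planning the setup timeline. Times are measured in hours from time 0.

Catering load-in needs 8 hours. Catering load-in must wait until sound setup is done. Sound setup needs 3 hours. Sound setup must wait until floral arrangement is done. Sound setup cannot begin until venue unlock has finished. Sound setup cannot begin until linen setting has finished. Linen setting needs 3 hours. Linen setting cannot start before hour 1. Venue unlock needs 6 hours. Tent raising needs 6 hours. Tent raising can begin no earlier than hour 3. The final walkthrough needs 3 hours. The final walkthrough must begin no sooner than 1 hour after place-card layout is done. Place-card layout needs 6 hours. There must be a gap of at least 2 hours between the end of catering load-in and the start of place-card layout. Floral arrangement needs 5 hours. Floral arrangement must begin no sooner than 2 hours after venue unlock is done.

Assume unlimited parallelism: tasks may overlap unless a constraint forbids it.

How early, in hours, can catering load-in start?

After its own release at hour 1, linen setting can start at hour 1 and finishes at hour 4.
Nothing blocks venue unlock, so it runs from hour 0 to hour 6.
Floral arrangement cannot begin until venue unlock (finishes hour 6, plus 2-hour gap → hour 8). It runs from hour 8 to 8 + 5 = hour 13.
Sound setup needs all of floral arrangement (finishes hour 13); venue unlock (finishes hour 6); linen setting (finishes hour 4). That puts its earliest start at hour 13; it finishes at 13 + 3 = hour 16.
Catering load-in waits on sound setup (finishes hour 16), so the earliest it can start is hour 16.

16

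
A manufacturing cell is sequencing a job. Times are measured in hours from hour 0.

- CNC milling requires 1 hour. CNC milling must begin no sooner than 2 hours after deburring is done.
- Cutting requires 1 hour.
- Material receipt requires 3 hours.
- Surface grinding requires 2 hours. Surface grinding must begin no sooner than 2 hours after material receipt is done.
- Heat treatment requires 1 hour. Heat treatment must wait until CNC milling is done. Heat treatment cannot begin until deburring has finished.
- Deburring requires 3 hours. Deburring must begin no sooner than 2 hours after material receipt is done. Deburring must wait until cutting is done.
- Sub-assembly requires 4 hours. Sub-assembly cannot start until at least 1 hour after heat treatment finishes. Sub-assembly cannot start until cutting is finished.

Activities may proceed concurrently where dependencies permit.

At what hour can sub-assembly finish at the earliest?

17

Cutting can start immediately at hour 0; it finishes at hour 1.
Material receipt can start immediately at hour 0; it finishes at hour 3.
Deburring needs all of material receipt (finishes hour 3, plus 2-hour gap → hour 5); cutting (finishes hour 1). That puts its earliest start at hour 5; it finishes at 5 + 3 = hour 8.
After deburring (finishes hour 8, plus 2-hour gap → hour 10), CNC milling can start at hour 10 and finishes at hour 11.
Heat treatment has to wait for CNC milling (finishes hour 11); deburring (finishes hour 8). The latest of these is hour 11, so heat treatment runs hour 11 to 11 + 1 = hour 12.
Sub-assembly needs all of heat treatment (finishes hour 12, plus 1-hour gap → hour 13); cutting (finishes hour 1). That puts its earliest start at hour 13; it finishes at 13 + 4 = hour 17.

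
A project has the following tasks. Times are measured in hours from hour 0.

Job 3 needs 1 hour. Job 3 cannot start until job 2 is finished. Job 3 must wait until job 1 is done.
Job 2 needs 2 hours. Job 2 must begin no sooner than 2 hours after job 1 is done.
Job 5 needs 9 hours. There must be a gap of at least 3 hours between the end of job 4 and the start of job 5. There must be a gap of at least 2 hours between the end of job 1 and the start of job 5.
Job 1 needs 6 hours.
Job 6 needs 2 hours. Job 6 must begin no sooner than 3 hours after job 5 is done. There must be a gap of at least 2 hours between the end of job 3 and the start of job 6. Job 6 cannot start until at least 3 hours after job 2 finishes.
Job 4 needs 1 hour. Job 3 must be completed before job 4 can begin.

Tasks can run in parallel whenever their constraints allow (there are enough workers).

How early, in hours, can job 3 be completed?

11

Job 1 has no prerequisites, so it starts at hour 0 and finishes at hour 6.
After job 1 (finishes hour 6, plus 2-hour gap → hour 8), job 2 can start at hour 8 and finishes at hour 10.
Job 3 cannot start until job 2 (finishes hour 10); job 1 (finishes hour 6). The controlling bound is hour 10, so job 3 finishes at 10 + 1 = hour 11.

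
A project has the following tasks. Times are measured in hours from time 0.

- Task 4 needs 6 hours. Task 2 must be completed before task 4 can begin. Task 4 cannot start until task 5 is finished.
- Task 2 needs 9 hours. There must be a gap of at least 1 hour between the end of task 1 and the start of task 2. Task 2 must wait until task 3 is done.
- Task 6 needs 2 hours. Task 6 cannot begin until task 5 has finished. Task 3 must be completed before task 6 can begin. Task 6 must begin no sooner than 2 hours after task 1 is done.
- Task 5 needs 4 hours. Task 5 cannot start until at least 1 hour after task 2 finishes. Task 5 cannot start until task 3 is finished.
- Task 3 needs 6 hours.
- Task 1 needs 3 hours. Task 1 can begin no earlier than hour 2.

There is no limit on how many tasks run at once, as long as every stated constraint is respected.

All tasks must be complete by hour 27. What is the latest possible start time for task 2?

7

Nothing follows task 4; the deadline of hour 27 is its only limit. It must start by 27 − 6 = hour 21.
Task 6 has no dependents, so it just needs to finish by hour 27. Starting by 27 − 2 = hour 25 achieves that.
Task 5 must finish in time for task 4 (must start by hour 21); task 6 (must start by hour 25). The tightest is hour 21, so task 5 must start by 21 − 4 = hour 17.
For task 2: task 4 (must start by hour 21); task 5 (must start by hour 17, minus 1-hour gap → hour 16). The most restrictive is hour 16; with a 9-hour duration, task 2 must start by hour 7.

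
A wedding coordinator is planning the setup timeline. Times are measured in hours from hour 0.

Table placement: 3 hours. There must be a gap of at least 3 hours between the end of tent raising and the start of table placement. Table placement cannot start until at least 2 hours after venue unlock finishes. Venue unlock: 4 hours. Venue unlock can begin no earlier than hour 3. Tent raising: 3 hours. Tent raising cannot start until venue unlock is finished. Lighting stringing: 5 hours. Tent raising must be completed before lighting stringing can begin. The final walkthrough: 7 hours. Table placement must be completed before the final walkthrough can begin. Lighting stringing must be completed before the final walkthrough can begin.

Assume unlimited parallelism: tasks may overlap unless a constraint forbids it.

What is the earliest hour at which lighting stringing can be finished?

15

After its own release at hour 3, venue unlock can start at hour 3 and finishes at hour 7.
Tent raising waits on venue unlock (finishes hour 7), so it starts at hour 7 and finishes at 7 + 3 = hour 10.
After tent raising (finishes hour 10), lighting stringing can start at hour 10 and finishes at hour 15.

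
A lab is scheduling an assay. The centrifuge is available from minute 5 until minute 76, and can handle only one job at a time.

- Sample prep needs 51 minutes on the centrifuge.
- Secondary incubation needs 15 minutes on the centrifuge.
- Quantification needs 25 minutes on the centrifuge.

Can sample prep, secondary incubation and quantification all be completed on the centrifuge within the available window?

No

The centrifuge window is 76 − 5 = 71 minutes.
Running back to back, the jobs need 51 + 15 + 25 = 91 minutes on the centrifuge.
Since 91 > 71, they cannot all fit.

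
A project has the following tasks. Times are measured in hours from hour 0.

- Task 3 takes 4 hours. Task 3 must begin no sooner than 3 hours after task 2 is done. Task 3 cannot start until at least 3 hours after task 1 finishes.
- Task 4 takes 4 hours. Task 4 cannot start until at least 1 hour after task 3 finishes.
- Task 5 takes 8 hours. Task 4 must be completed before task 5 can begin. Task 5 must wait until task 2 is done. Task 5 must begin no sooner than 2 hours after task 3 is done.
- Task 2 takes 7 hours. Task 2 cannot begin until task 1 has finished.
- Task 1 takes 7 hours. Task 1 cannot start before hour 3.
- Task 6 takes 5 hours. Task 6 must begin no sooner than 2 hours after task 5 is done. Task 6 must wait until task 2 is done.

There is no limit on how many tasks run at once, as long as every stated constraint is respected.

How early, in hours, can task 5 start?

29

After its own release at hour 3, task 1 can start at hour 3 and finishes at hour 10.
Task 2 cannot begin until task 1 (finishes hour 10). It runs from hour 10 to 10 + 7 = hour 17.
For task 3: task 2 (finishes hour 17, plus 3-hour gap → hour 20); task 1 (finishes hour 10, plus 3-hour gap → hour 13). Taking the maximum gives a start of hour 20, and it finishes at 20 + 4 = hour 24.
Task 4 waits on task 3 (finishes hour 24, plus 1-hour gap → hour 25), so it starts at hour 25 and finishes at 25 + 4 = hour 29.
Task 5 waits on task 4 (finishes hour 29); task 2 (finishes hour 17); task 3 (finishes hour 24, plus 2-hour gap → hour 26). The latest of these is hour 29, which is the earliest task 5 can start.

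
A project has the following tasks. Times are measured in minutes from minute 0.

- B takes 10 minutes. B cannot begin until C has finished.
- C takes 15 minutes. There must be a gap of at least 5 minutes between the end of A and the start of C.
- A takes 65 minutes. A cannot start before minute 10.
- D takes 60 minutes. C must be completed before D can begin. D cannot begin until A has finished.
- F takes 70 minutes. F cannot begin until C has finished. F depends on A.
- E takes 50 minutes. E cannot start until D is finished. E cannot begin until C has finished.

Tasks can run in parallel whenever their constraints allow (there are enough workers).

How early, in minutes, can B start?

A cannot begin until its own release at minute 10. It runs from minute 10 to 10 + 65 = minute 75.
C waits on A (finishes minute 75, plus 5-minute gap → minute 80), so it starts at minute 80 and finishes at 80 + 15 = minute 95.
B waits on C (finishes minute 95), so the earliest it can start is minute 95.

95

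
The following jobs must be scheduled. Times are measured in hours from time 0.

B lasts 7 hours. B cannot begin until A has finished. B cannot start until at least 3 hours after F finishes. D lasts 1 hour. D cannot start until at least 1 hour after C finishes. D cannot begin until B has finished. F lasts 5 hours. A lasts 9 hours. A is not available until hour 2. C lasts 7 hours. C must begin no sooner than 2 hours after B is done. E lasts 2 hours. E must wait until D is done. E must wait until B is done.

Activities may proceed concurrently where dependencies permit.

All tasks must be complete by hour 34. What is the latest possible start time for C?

Nothing follows E; the deadline of hour 34 is its only limit. It must start by 34 − 2 = hour 32.
Since E (must start by hour 32) depends on it, D must finish by hour 32. Backing off its 1-hour duration gives a latest start of hour 31.
C must finish before D (must start by hour 31, minus 1-hour gap → hour 30). With a 7-hour duration, C must start by 30 − 7 = hour 23.

23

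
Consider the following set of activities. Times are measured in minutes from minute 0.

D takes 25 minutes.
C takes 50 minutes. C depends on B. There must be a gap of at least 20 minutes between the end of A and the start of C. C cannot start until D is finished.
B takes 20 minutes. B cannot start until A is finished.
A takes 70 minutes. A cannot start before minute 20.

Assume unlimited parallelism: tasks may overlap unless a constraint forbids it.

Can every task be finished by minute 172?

D has no prerequisites, so it starts at minute 0 and finishes at minute 25.
After its own release at minute 20, A can start at minute 20 and finishes at minute 90.
B cannot begin until A (finishes minute 90). It runs from minute 90 to 90 + 20 = minute 110.
C cannot start until B (finishes minute 110); A (finishes minute 90, plus 20-minute gap → minute 110); D (finishes minute 25). The controlling bound is minute 110, so C finishes at 110 + 50 = minute 160.
Every task is finished by minute 160, which is no later than the deadline of 172, so the schedule is feasible.

Yes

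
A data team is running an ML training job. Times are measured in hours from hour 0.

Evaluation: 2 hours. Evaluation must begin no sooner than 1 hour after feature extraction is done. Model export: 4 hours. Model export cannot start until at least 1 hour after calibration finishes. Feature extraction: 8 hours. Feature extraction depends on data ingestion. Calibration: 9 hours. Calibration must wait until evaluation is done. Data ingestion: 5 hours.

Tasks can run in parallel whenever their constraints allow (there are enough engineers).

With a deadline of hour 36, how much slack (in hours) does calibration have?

Data ingestion can start immediately at hour 0; it finishes at hour 5.
Feature extraction cannot begin until data ingestion (finishes hour 5). It runs from hour 5 to 5 + 8 = hour 13.
Evaluation cannot begin until feature extraction (finishes hour 13, plus 1-hour gap → hour 14). It runs from hour 14 to 14 + 2 = hour 16.
Calibration waits on evaluation (finishes hour 16), so it starts at hour 16 and finishes at 16 + 9 = hour 25.

Working backward from the deadline:
To finish by hour 36, model export (duration 4) must start no later than hour 32.
Since model export (must start by hour 32, minus 1-hour gap → hour 31) depends on it, calibration must finish by hour 31. Backing off its 9-hour duration gives a latest start of hour 22.
So calibration can start as early as hour 16 and as late as hour 22, giving 22 − 16 = 6 hours of slack.

6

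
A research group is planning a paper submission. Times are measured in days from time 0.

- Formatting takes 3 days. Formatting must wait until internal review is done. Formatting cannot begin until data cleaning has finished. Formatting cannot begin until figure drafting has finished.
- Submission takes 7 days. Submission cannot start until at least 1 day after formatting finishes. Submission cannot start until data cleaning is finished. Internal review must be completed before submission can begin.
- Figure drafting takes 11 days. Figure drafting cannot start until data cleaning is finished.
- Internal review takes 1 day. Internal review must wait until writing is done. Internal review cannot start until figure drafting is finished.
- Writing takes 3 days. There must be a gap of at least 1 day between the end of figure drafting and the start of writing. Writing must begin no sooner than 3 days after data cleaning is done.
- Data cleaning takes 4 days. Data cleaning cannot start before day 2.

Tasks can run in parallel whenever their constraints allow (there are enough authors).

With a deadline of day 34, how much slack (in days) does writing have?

Data cleaning waits on its own release at day 2, so it starts at day 2 and finishes at 2 + 4 = day 6.
Figure drafting cannot begin until data cleaning (finishes day 6). It runs from day 6 to 6 + 11 = day 17.
Writing cannot start until figure drafting (finishes day 17, plus 1-day gap → day 18); data cleaning (finishes day 6, plus 3-day gap → day 9). The controlling bound is day 18, so writing finishes at 18 + 3 = day 21.

Working backward from the deadline:
Nothing follows submission; the deadline of day 34 is its only limit. It must start by 34 − 7 = day 27.
Since submission (must start by day 27, minus 1-day gap → day 26) depends on it, formatting must finish by day 26. Backing off its 3-day duration gives a latest start of day 23.
Internal review feeds formatting (must start by day 23); submission (must start by day 27). Taking the minimum, internal review must finish by day 23 and start by 23 − 1 = day 22.
Writing has to be done before internal review (must start by day 22). That means finishing by day 22, i.e. starting by 22 − 3 = day 19.
So writing can start as early as day 18 and as late as day 19, giving 19 − 18 = 1 day of slack.

1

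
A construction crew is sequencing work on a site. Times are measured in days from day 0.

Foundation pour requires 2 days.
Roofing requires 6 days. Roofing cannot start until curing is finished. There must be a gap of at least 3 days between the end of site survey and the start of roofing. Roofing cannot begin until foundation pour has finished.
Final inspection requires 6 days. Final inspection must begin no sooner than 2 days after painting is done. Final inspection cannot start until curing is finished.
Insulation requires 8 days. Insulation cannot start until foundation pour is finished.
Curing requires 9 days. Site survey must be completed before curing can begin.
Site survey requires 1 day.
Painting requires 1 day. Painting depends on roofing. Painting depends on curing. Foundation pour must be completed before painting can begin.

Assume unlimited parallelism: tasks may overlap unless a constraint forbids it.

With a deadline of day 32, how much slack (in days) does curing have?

Nothing blocks site survey, so it runs from day 0 to day 1.
Curing waits on site survey (finishes day 1), so it starts at day 1 and finishes at 1 + 9 = day 10.

Working backward from the deadline:
Final inspection must finish by day 32; it takes 6 days, so it must start by 32 − 6 = day 26.
Since final inspection (must start by day 26, minus 2-day gap → day 24) depends on it, painting must finish by day 24. Backing off its 1-day duration gives a latest start of day 23.
Since painting (must start by day 23) depends on it, roofing must finish by day 23. Backing off its 6-day duration gives a latest start of day 17.
Curing must finish in time for roofing (must start by day 17); painting (must start by day 23); final inspection (must start by day 26). The tightest is day 17, so curing must start by 17 − 9 = day 8.
So curing can start as early as day 1 and as late as day 8, giving 8 − 1 = 7 days of slack.

7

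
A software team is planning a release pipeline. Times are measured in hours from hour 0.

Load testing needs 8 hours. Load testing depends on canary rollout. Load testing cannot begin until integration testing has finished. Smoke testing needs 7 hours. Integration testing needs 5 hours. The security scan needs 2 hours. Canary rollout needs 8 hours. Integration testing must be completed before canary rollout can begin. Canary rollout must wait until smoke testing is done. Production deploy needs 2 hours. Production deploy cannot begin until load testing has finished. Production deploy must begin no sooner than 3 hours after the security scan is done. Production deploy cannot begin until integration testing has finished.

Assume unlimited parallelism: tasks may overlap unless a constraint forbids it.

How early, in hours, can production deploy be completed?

25

Smoke testing can start immediately at hour 0; it finishes at hour 7.
The security scan can start immediately at hour 0; it finishes at hour 2.
Nothing blocks integration testing, so it runs from hour 0 to hour 5.
Canary rollout needs all of integration testing (finishes hour 5); smoke testing (finishes hour 7). That puts its earliest start at hour 7; it finishes at 7 + 8 = hour 15.
Load testing cannot start until canary rollout (finishes hour 15); integration testing (finishes hour 5). The controlling bound is hour 15, so load testing finishes at 15 + 8 = hour 23.
Production deploy cannot start until load testing (finishes hour 23); the security scan (finishes hour 2, plus 3-hour gap → hour 5); integration testing (finishes hour 5). The controlling bound is hour 23, so production deploy finishes at 23 + 2 = hour 25.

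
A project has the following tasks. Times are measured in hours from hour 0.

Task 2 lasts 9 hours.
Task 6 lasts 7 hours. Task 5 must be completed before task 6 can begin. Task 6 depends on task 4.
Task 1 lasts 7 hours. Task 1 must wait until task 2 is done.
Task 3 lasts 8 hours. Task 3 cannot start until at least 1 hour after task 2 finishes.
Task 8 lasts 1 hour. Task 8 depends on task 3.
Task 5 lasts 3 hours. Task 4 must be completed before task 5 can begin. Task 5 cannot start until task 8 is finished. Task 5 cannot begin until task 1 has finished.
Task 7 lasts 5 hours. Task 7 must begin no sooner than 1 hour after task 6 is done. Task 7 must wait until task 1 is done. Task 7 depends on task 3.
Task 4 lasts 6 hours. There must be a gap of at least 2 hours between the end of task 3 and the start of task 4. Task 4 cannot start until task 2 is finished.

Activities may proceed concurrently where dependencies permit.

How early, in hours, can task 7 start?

37

Nothing blocks task 2, so it runs from hour 0 to hour 9.
After task 2 (finishes hour 9, plus 1-hour gap → hour 10), task 3 can start at hour 10 and finishes at hour 18.
Task 8 cannot begin until task 3 (finishes hour 18). It runs from hour 18 to 18 + 1 = hour 19.
For task 4: task 3 (finishes hour 18, plus 2-hour gap → hour 20); task 2 (finishes hour 9). Taking the maximum gives a start of hour 20, and it finishes at 20 + 6 = hour 26.
Task 1 cannot begin until task 2 (finishes hour 9). It runs from hour 9 to 9 + 7 = hour 16.
Task 5 has to wait for task 4 (finishes hour 26); task 8 (finishes hour 19); task 1 (finishes hour 16). The latest of these is hour 26, so task 5 runs hour 26 to 26 + 3 = hour 29.
Task 6 has to wait for task 5 (finishes hour 29); task 4 (finishes hour 26). The latest of these is hour 29, so task 6 runs hour 29 to 29 + 7 = hour 36.
Task 7 waits on task 6 (finishes hour 36, plus 1-hour gap → hour 37); task 1 (finishes hour 16); task 3 (finishes hour 18). The latest of these is hour 37, which is the earliest task 7 can start.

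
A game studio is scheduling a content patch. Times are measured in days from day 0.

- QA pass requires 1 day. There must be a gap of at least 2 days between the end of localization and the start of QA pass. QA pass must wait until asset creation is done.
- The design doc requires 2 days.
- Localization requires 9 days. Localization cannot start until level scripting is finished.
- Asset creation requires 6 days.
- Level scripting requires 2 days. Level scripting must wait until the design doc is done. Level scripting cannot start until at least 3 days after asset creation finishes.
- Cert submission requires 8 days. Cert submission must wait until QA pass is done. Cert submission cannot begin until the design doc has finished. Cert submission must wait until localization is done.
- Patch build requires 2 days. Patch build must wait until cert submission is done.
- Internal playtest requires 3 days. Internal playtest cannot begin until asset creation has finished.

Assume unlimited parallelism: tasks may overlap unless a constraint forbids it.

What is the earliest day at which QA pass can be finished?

23

Asset creation can start immediately at day 0; it finishes at day 6.
Nothing blocks the design doc, so it runs from day 0 to day 2.
Level scripting cannot start until the design doc (finishes day 2); asset creation (finishes day 6, plus 3-day gap → day 9). The controlling bound is day 9, so level scripting finishes at 9 + 2 = day 11.
Localization waits on level scripting (finishes day 11), so it starts at day 11 and finishes at 11 + 9 = day 20.
QA pass has to wait for localization (finishes day 20, plus 2-day gap → day 22); asset creation (finishes day 6). The latest of these is day 22, so QA pass runs day 22 to 22 + 1 = day 23.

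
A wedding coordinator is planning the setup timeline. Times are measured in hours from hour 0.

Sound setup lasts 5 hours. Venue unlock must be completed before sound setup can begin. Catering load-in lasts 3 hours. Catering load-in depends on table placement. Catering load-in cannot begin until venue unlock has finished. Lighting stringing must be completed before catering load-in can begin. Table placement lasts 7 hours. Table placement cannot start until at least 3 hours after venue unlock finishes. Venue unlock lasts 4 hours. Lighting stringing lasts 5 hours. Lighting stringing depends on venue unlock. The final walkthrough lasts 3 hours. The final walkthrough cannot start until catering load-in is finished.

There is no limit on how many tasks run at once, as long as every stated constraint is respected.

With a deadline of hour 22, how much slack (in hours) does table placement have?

2

Venue unlock can start immediately at hour 0; it finishes at hour 4.
After venue unlock (finishes hour 4, plus 3-hour gap → hour 7), table placement can start at hour 7 and finishes at hour 14.

Working backward from the deadline:
The final walkthrough must finish by hour 22; it takes 3 hours, so it must start by 22 − 3 = hour 19.
Catering load-in feeds into the final walkthrough (must start by hour 19); so catering load-in must finish by hour 19 and therefore start by hour 16.
Table placement has to be done before catering load-in (must start by hour 16). That means finishing by hour 16, i.e. starting by 16 − 7 = hour 9.
So table placement can start as early as hour 7 and as late as hour 9, giving 9 − 7 = 2 hours of slack.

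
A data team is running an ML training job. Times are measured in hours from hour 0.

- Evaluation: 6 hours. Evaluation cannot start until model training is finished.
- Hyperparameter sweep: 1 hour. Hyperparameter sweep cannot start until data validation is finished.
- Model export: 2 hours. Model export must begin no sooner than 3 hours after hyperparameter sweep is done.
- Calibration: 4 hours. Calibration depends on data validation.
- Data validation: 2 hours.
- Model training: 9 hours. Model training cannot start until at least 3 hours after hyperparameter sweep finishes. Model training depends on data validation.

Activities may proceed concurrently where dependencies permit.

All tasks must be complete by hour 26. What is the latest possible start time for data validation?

5

To finish by hour 26, evaluation (duration 6) must start no later than hour 20.
Since evaluation (must start by hour 20) depends on it, model training must finish by hour 20. Backing off its 9-hour duration gives a latest start of hour 11.
To finish by hour 26, model export (duration 2) must start no later than hour 24.
Hyperparameter sweep feeds model training (must start by hour 11, minus 3-hour gap → hour 8); model export (must start by hour 24, minus 3-hour gap → hour 21). Taking the minimum, hyperparameter sweep must finish by hour 8 and start by 8 − 1 = hour 7.
Calibration has no dependents, so it just needs to finish by hour 26. Starting by 26 − 4 = hour 22 achieves that.
For data validation: hyperparameter sweep (must start by hour 7); model training (must start by hour 11); calibration (must start by hour 22). The most restrictive is hour 7; with a 2-hour duration, data validation must start by hour 5.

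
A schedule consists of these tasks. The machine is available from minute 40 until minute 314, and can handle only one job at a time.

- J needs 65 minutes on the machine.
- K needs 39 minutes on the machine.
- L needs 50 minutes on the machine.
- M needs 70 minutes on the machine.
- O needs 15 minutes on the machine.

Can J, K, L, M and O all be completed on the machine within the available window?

Yes

The machine window is 314 − 40 = 274 minutes.
Running back to back, the jobs need 65 + 39 + 50 + 70 + 15 = 239 minutes on the machine.
Since 239 ≤ 274, they fit within the window.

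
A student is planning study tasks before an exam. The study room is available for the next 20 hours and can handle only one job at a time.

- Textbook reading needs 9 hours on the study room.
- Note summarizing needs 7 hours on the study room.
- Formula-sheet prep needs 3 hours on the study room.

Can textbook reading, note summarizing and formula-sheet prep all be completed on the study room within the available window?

Running back to back, the jobs need 9 + 7 + 3 = 19 hours on the study room.
Since 19 ≤ 20, they fit within the window.

Yes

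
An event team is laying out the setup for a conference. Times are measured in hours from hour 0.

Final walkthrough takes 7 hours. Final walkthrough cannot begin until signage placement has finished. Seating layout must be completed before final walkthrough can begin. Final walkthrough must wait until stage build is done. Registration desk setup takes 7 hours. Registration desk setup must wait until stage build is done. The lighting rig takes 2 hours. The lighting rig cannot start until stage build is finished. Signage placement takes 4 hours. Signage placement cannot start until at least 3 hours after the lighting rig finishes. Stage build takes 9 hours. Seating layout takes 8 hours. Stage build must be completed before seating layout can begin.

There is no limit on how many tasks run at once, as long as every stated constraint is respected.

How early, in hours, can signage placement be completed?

Stage build can start immediately at hour 0; it finishes at hour 9.
The lighting rig waits on stage build (finishes hour 9), so it starts at hour 9 and finishes at 9 + 2 = hour 11.
After the lighting rig (finishes hour 11, plus 3-hour gap → hour 14), signage placement can start at hour 14 and finishes at hour 18.

18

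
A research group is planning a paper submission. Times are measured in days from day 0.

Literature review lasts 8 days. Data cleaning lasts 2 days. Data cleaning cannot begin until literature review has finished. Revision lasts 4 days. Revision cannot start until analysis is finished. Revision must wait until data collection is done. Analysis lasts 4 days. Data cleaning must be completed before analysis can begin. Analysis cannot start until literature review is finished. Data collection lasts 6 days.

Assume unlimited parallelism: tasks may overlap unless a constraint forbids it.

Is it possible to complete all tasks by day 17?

No

Data collection can start immediately at day 0; it finishes at day 6.
Literature review can start immediately at day 0; it finishes at day 8.
Data cleaning waits on literature review (finishes day 8), so it starts at day 8 and finishes at 8 + 2 = day 10.
Analysis has to wait for data cleaning (finishes day 10); literature review (finishes day 8). The latest of these is day 10, so analysis runs day 10 to 10 + 4 = day 14.
Revision has to wait for analysis (finishes day 14); data collection (finishes day 6). The latest of these is day 14, so revision runs day 14 to 14 + 4 = day 18.
The earliest everything can be done is day 18, which is after the deadline of 17, so it is not possible.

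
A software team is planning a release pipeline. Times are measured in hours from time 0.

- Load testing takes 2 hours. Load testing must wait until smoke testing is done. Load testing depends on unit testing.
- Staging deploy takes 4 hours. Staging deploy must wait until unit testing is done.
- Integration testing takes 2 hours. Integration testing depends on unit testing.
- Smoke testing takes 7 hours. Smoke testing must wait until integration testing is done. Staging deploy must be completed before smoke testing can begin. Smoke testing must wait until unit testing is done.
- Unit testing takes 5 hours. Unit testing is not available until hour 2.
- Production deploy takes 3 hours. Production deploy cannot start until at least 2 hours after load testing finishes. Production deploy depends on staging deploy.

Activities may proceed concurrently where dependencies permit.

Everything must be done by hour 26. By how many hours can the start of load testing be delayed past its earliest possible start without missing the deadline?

Unit testing cannot begin until its own release at hour 2. It runs from hour 2 to 2 + 5 = hour 7.
Staging deploy cannot begin until unit testing (finishes hour 7). It runs from hour 7 to 7 + 4 = hour 11.
Integration testing waits on unit testing (finishes hour 7), so it starts at hour 7 and finishes at 7 + 2 = hour 9.
Smoke testing needs all of integration testing (finishes hour 9); staging deploy (finishes hour 11); unit testing (finishes hour 7). That puts its earliest start at hour 11; it finishes at 11 + 7 = hour 18.
Load testing cannot start until smoke testing (finishes hour 18); unit testing (finishes hour 7). The controlling bound is hour 18, so load testing finishes at 18 + 2 = hour 20.

Working backward from the deadline:
Nothing follows production deploy; the deadline of hour 26 is its only limit. It must start by 26 − 3 = hour 23.
Load testing feeds into production deploy (must start by hour 23, minus 2-hour gap → hour 21); so load testing must finish by hour 21 and therefore start by hour 19.
So load testing can start as early as hour 18 and as late as hour 19, giving 19 − 18 = 1 hour of slack.

1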